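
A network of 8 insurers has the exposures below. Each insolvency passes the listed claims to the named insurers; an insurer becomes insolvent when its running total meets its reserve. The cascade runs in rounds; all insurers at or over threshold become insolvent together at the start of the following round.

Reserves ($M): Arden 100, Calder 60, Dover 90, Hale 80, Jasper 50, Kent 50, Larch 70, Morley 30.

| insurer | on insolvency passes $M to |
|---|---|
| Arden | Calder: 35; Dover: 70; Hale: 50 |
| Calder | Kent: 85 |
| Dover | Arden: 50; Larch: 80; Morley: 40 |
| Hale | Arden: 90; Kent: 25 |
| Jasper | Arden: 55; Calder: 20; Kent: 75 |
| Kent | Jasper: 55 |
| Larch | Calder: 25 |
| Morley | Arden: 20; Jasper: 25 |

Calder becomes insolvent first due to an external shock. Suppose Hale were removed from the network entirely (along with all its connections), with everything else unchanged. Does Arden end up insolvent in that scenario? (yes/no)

no

With Hale removed:
Round 1 — Calder becomes insolvent (initial).
  Kent: +85 → 85 ≥ 50
Round 2 — Kent becomes insolvent.
  Jasper: +55 → 55 ≥ 50
Round 3 — Jasper becomes insolvent.
  Arden: +55 → 55 < 100
No further insolvencies.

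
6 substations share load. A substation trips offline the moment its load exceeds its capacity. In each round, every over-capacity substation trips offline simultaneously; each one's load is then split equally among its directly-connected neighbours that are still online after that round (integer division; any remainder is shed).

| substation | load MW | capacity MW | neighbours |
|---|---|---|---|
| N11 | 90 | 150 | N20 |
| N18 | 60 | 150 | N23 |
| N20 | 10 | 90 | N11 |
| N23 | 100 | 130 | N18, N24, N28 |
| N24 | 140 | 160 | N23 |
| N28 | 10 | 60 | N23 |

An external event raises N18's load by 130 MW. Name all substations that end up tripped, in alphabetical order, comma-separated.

N18, N23, N24, N28

Round 1 — N18 at 190 > 150. N18 trips offline.
  N18 sheds 190 MW to N23: 190 each.
    N23: 100+190 = 290 > 130
Round 2 — N23 trips offline.
  N23 sheds 290 MW to N24, N28: 145 each.
    N24: 140+145 = 285 > 160
    N28: 10+145 = 155 > 60
Round 3 — N24, N28 trip offline.
  N24 sheds 285 MW: no online neighbours, lost.
  N28 sheds 155 MW: no online neighbours, lost.
No further trips.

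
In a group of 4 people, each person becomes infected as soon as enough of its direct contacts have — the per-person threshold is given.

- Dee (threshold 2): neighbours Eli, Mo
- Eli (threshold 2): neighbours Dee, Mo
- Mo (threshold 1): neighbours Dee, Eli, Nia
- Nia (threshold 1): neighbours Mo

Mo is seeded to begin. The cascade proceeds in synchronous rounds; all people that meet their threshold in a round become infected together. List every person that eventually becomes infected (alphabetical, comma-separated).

Mo, Nia

Round 1 — Mo becomes infected (initial).
Round 2 — checking thresholds:
  Dee: 1 of 2 neighbours < 2, not yet.
  Eli: 1 of 2 neighbours < 2, not yet.
  Nia: 1 of 1 neighbours ≥ 1, becomes infected.
Round 3 — no new infections; cascade stops.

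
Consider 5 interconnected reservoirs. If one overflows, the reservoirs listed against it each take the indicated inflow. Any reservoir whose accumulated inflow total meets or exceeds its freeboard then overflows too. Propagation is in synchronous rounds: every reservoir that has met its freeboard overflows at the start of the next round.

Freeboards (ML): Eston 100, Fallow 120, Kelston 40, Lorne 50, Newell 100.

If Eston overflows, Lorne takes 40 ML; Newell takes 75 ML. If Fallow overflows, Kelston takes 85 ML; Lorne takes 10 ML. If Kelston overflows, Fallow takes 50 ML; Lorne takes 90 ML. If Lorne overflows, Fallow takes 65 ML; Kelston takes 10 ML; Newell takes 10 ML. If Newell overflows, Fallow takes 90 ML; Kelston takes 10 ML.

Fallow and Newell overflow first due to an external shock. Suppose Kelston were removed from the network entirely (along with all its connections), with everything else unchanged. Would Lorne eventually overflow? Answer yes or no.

no

With Kelston removed:
Round 1 — Fallow, Newell overflow (initial).
  Lorne: +10 → 10 < 50
No further overflows.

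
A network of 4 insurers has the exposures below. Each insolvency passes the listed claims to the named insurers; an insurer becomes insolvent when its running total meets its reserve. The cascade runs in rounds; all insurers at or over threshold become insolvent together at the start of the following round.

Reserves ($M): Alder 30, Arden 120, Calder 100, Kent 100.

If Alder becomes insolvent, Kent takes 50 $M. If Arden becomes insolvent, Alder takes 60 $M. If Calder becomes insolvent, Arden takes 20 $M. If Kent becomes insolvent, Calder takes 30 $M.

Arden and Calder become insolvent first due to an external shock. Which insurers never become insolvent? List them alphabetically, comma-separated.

Kent

Round 1 — Arden, Calder become insolvent (initial).
  Alder: +60 → 60 ≥ 30
Round 2 — Alder becomes insolvent.
  Kent: +50 → 50 < 100
No further insolvencies.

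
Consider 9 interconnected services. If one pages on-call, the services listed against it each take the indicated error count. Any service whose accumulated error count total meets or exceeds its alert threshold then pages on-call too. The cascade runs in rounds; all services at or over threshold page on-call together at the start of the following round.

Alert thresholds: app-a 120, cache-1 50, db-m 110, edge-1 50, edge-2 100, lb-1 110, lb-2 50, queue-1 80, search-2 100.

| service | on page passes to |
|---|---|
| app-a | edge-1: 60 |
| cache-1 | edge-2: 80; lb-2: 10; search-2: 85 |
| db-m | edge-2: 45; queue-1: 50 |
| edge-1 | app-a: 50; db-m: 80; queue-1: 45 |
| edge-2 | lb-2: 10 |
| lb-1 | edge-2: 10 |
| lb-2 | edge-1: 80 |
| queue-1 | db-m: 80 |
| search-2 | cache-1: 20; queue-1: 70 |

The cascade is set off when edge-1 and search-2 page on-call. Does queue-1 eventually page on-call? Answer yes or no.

Round 1 — edge-1, search-2 page on-call (initial).
  app-a: +50 → 50 < 120
  cache-1: +20 → 20 < 50
  db-m: +80 → 80 < 110
  queue-1: +45+70 → 115 ≥ 80
Round 2 — queue-1 pages on-call.
  db-m: +80 → 160 ≥ 110
Round 3 — db-m pages on-call.
  edge-2: +45 → 45 < 100
No further pages.

yes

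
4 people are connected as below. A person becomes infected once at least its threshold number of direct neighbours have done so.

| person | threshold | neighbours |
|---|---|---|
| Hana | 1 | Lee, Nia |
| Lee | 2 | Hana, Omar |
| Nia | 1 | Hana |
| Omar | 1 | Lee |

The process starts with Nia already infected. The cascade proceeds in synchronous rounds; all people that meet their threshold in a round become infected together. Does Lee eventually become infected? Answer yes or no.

no

Round 1 — Nia becomes infected (initial).
Round 2 — checking thresholds:
  Hana: 1 of 2 neighbours ≥ 1, becomes infected.
Round 3 — no new infections; cascade stops.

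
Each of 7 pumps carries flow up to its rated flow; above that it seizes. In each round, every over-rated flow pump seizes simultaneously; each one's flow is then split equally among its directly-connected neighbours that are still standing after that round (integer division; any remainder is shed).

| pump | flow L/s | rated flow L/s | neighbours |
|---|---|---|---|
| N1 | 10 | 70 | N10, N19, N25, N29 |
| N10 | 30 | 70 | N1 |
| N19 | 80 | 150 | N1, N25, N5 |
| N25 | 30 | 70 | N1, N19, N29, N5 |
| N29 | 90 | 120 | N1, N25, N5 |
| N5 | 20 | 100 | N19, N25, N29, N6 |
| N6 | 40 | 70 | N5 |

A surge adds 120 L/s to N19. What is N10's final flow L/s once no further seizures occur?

68

Round 1 — N19 at 200 > 150. N19 seizes.
  N19 sheds 200 L/s to N1, N25, N5: 66 each (2 lost).
    N1: 10+66 = 76 > 70
    N25: 30+66 = 96 > 70
    N5: 20+66 = 86 ≤ 100
Round 2 — N1, N25 seize.
  N1 sheds 76 L/s to N10, N29: 38 each.
    N10: 30+38 = 68 ≤ 70
    N29: 90+38 = 128 > 120
  N25 sheds 96 L/s to N29, N5: 48 each.
    N29: 128+48 = 176 > 120
    N5: 86+48 = 134 > 100
Round 3 — N29, N5 seize.
  N29 sheds 176 L/s: no online neighbours, lost.
  N5 sheds 134 L/s to N6: 134 each.
    N6: 40+134 = 174 > 70
Round 4 — N6 seizes.
  N6 sheds 174 L/s: no online neighbours, lost.
No further seizures.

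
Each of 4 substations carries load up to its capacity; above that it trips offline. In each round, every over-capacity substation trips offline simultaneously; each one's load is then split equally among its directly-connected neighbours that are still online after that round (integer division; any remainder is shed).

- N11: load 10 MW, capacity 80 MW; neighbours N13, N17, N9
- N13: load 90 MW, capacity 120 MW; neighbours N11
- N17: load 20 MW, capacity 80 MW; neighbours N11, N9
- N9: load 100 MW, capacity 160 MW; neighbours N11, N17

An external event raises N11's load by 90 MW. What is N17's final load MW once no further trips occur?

53

Round 1 — N11 at 100 > 80. N11 trips offline.
  N11 sheds 100 MW to N13, N17, N9: 33 each (1 lost).
    N13: 90+33 = 123 > 120
    N17: 20+33 = 53 ≤ 80
    N9: 100+33 = 133 ≤ 160
Round 2 — N13 trips offline.
  N13 sheds 123 MW: no online neighbours, lost.
No further trips.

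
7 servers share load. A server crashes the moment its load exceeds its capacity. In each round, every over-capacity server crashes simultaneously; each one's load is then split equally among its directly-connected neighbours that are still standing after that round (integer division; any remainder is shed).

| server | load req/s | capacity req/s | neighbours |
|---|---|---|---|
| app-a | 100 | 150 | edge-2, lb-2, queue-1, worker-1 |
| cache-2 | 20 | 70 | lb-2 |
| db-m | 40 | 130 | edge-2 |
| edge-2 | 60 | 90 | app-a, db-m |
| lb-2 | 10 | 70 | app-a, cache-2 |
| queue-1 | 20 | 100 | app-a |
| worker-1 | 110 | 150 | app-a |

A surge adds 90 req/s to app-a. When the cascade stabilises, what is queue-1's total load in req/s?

Round 1 — app-a at 190 > 150. app-a crashes.
  app-a sheds 190 req/s to edge-2, lb-2, queue-1, worker-1: 47 each (2 lost).
    edge-2: 60+47 = 107 > 90
    lb-2: 10+47 = 57 ≤ 70
    queue-1: 20+47 = 67 ≤ 100
    worker-1: 110+47 = 157 > 150
Round 2 — edge-2, worker-1 crash.
  edge-2 sheds 107 req/s to db-m: 107 each.
    db-m: 40+107 = 147 > 130
  worker-1 sheds 157 req/s: no online neighbours, lost.
Round 3 — db-m crashes.
  db-m sheds 147 req/s: no online neighbours, lost.
No further crashes.

67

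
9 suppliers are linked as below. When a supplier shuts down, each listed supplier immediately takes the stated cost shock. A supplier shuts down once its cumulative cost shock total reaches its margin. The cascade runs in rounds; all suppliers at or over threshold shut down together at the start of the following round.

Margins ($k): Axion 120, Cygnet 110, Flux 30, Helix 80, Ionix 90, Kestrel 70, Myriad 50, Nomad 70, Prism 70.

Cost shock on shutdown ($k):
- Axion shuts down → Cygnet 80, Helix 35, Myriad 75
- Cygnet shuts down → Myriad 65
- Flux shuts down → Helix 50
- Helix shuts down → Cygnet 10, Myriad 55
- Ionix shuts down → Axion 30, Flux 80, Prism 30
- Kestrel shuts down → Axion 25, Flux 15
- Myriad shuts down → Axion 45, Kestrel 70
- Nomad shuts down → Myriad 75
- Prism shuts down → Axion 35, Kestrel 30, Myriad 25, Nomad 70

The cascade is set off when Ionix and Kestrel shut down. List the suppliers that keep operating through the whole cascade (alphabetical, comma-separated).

Round 1 — Ionix, Kestrel shut down (initial).
  Axion: +30+25 → 55 < 120
  Flux: +80+15 → 95 ≥ 30
  Prism: +30 → 30 < 70
Round 2 — Flux shuts down.
  Helix: +50 → 50 < 80
No further shutdowns.

Axion, Cygnet, Helix, Myriad, Nomad, Prism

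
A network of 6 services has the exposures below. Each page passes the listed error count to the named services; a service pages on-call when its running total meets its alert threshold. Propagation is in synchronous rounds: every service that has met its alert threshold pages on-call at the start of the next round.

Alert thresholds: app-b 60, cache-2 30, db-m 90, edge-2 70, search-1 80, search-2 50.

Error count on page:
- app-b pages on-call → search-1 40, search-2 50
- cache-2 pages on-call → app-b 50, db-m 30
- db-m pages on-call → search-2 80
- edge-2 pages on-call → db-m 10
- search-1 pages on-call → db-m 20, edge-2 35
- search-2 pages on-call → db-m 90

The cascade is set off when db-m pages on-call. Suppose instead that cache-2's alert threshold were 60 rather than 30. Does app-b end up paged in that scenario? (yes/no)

no

With cache-2's alert threshold at 60:
Round 1 — db-m pages on-call (initial).
  search-2: +80 → 80 ≥ 50
Round 2 — search-2 pages on-call.
No further pages.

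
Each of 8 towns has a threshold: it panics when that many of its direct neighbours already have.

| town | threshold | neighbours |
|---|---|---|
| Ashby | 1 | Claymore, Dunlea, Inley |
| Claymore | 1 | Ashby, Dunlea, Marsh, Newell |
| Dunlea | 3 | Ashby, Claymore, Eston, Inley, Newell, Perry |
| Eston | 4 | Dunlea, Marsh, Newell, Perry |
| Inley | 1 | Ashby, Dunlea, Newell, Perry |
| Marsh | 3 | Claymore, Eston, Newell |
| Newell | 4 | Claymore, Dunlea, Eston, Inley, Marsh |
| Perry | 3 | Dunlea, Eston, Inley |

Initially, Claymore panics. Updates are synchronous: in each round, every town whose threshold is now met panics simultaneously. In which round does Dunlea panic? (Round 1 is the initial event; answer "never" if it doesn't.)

4

Round 1 — Claymore panics (initial).
Round 2 — checking thresholds:
  Ashby: 1 of 3 neighbours ≥ 1, panics.
  Dunlea: 1 of 6 neighbours < 3, holds.
  Marsh: 1 of 3 neighbours < 3, holds.
  Newell: 1 of 5 neighbours < 4, holds.
Round 3 — checking thresholds:
  Dunlea: 2 of 6 neighbours < 3, holds.
  Inley: 1 of 4 neighbours ≥ 1, panics.
  Marsh: 1 of 3 neighbours < 3, holds.
  Newell: 1 of 5 neighbours < 4, holds.
Round 4 — checking thresholds:
  Dunlea: 3 of 6 neighbours ≥ 3, panics.
  Marsh: 1 of 3 neighbours < 3, holds.
  Newell: 2 of 5 neighbours < 4, holds.
  Perry: 1 of 3 neighbours < 3, holds.
Round 5 — no new panics; cascade stops.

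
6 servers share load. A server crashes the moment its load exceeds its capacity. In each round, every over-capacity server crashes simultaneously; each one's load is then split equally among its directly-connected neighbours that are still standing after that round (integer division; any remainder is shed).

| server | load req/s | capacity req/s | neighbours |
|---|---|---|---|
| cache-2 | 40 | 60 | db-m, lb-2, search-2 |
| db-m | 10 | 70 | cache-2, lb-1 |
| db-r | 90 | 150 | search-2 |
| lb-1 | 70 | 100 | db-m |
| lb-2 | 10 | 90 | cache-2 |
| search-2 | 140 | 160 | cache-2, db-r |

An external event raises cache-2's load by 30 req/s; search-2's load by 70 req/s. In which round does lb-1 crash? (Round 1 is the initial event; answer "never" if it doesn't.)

Round 1 — cache-2 at 70 > 60; search-2 at 210 > 160. cache-2, search-2 crash.
  cache-2 sheds 70 req/s to db-m, lb-2: 35 each.
    db-m: 10+35 = 45 ≤ 70
    lb-2: 10+35 = 45 ≤ 90
  search-2 sheds 210 req/s to db-r: 210 each.
    db-r: 90+210 = 300 > 150
Round 2 — db-r crashes.
  db-r sheds 300 req/s: no online neighbours, lost.
No further crashes.

never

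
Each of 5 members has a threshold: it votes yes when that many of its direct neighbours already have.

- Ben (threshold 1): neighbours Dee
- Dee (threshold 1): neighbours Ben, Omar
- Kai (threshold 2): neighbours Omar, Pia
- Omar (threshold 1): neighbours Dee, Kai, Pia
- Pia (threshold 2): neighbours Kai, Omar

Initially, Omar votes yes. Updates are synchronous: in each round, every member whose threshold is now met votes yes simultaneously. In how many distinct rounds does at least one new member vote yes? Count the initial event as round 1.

3

Round 1 — Omar votes yes (initial).
Round 2 — checking thresholds:
  Dee: 1 of 2 neighbours ≥ 1, votes yes.
  Kai: 1 of 2 neighbours < 2, below threshold.
  Pia: 1 of 2 neighbours < 2, below threshold.
Round 3 — checking thresholds:
  Ben: 1 of 1 neighbours ≥ 1, votes yes.
  Kai: 1 of 2 neighbours < 2, below threshold.
  Pia: 1 of 2 neighbours < 2, below threshold.
Round 4 — no new yes votes; cascade stops.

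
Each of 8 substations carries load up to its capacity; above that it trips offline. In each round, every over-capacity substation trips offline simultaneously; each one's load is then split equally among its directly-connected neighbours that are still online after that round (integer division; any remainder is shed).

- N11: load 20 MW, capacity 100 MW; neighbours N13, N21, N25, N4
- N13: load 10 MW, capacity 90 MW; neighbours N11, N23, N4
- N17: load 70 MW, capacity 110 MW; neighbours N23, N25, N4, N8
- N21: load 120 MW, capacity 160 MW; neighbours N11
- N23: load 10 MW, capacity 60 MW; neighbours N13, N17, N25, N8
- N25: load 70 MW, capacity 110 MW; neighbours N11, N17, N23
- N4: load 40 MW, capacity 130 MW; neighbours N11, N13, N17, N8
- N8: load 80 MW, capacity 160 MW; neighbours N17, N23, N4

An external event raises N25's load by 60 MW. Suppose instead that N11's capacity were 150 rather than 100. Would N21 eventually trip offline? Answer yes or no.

With N11's capacity at 150:
Round 1 — N25 at 130 > 110. N25 trips offline.
  N25 sheds 130 MW to N11, N17, N23: 43 each (1 lost).
    N11: 20+43 = 63 ≤ 150
    N17: 70+43 = 113 > 110
    N23: 10+43 = 53 ≤ 60
Round 2 — N17 trips offline.
  N17 sheds 113 MW to N23, N4, N8: 37 each (2 lost).
    N23: 53+37 = 90 > 60
    N4: 40+37 = 77 ≤ 130
    N8: 80+37 = 117 ≤ 160
Round 3 — N23 trips offline.
  N23 sheds 90 MW to N13, N8: 45 each.
    N13: 10+45 = 55 ≤ 90
    N8: 117+45 = 162 > 160
Round 4 — N8 trips offline.
  N8 sheds 162 MW to N4: 162 each.
    N4: 77+162 = 239 > 130
Round 5 — N4 trips offline.
  N4 sheds 239 MW to N11, N13: 119 each (1 lost).
    N11: 63+119 = 182 > 150
    N13: 55+119 = 174 > 90
Round 6 — N11, N13 trip offline.
  N11 sheds 182 MW to N21: 182 each.
    N21: 120+182 = 302 > 160
  N13 sheds 174 MW: no online neighbours, lost.
Round 7 — N21 trips offline.
  N21 sheds 302 MW: no online neighbours, lost.
No further trips.

yes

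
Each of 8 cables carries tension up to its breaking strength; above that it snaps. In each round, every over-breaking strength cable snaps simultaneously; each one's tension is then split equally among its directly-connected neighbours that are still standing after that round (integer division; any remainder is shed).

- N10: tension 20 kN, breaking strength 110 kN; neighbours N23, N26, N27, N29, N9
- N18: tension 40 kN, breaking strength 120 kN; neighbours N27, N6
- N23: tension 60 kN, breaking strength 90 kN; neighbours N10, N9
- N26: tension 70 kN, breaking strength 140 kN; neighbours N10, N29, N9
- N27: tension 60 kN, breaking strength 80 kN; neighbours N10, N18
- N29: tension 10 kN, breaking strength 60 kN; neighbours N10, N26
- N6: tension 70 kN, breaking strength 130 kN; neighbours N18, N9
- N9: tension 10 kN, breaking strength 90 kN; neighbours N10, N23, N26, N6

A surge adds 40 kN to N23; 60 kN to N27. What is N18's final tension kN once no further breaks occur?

Round 1 — N23 at 100 > 90; N27 at 120 > 80. N23, N27 snap.
  N23 sheds 100 kN to N10, N9: 50 each.
    N10: 20+50 = 70 ≤ 110
    N9: 10+50 = 60 ≤ 90
  N27 sheds 120 kN to N10, N18: 60 each.
    N10: 70+60 = 130 > 110
    N18: 40+60 = 100 ≤ 120
Round 2 — N10 snaps.
  N10 sheds 130 kN to N26, N29, N9: 43 each (1 lost).
    N26: 70+43 = 113 ≤ 140
    N29: 10+43 = 53 ≤ 60
    N9: 60+43 = 103 > 90
Round 3 — N9 snaps.
  N9 sheds 103 kN to N26, N6: 51 each (1 lost).
    N26: 113+51 = 164 > 140
    N6: 70+51 = 121 ≤ 130
Round 4 — N26 snaps.
  N26 sheds 164 kN to N29: 164 each.
    N29: 53+164 = 217 > 60
Round 5 — N29 snaps.
  N29 sheds 217 kN: no online neighbours, lost.
No further breaks.

100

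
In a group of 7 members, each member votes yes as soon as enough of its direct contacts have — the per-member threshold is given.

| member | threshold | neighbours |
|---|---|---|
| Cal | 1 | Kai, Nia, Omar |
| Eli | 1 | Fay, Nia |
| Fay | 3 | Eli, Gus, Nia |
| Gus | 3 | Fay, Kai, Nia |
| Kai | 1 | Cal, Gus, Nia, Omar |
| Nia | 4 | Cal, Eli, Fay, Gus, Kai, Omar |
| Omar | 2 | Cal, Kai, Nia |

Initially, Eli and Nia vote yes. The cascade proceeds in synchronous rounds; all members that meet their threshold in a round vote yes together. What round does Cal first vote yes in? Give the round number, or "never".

2

Round 1 — Eli, Nia vote yes (initial).
Round 2 — checking thresholds:
  Cal: 1 of 3 neighbours ≥ 1, votes yes.
  Fay: 2 of 3 neighbours < 3, not yet.
  Gus: 1 of 3 neighbours < 3, not yet.
  Kai: 1 of 4 neighbours ≥ 1, votes yes.
  Omar: 1 of 3 neighbours < 2, not yet.
Round 3 — checking thresholds:
  Fay: 2 of 3 neighbours < 3, not yet.
  Gus: 2 of 3 neighbours < 3, not yet.
  Omar: 3 of 3 neighbours ≥ 2, votes yes.
Round 4 — no new yes votes; cascade stops.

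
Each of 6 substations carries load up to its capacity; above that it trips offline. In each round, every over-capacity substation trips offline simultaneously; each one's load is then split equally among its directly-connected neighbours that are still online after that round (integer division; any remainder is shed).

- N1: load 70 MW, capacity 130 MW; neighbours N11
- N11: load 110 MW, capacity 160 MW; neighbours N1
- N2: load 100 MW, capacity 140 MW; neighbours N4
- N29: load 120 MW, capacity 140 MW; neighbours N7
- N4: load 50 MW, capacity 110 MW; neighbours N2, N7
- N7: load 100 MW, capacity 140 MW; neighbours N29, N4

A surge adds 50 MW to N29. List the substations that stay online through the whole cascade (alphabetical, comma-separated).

Round 1 — N29 at 170 > 140. N29 trips offline.
  N29 sheds 170 MW to N7: 170 each.
    N7: 100+170 = 270 > 140
Round 2 — N7 trips offline.
  N7 sheds 270 MW to N4: 270 each.
    N4: 50+270 = 320 > 110
Round 3 — N4 trips offline.
  N4 sheds 320 MW to N2: 320 each.
    N2: 100+320 = 420 > 140
Round 4 — N2 trips offline.
  N2 sheds 420 MW: no online neighbours, lost.
No further trips.

N1, N11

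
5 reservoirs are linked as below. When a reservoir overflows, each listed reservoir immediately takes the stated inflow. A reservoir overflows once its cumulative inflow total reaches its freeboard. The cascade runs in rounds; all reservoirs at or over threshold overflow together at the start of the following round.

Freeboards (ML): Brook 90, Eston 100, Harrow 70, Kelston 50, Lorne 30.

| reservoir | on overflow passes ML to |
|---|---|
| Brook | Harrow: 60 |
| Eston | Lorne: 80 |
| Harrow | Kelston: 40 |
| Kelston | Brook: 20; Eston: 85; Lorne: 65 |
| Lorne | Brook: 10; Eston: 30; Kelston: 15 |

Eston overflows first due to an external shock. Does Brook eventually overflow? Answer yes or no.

no

Round 1 — Eston overflows (initial).
  Lorne: +80 → 80 ≥ 30
Round 2 — Lorne overflows.
  Brook: +10 → 10 < 90
  Kelston: +15 → 15 < 50
No further overflows.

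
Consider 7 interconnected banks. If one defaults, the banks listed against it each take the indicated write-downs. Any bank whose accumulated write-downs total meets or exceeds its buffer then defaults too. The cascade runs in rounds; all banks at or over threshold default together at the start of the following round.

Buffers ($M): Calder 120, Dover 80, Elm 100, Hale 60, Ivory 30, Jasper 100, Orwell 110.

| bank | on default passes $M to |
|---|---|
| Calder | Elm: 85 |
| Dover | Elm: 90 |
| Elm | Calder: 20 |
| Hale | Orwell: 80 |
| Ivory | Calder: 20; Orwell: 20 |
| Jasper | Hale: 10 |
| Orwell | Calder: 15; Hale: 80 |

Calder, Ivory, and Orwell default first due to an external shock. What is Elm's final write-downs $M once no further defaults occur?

Round 1 — Calder, Ivory, Orwell default (initial).
  Elm: +85 → 85 < 100
  Hale: +80 → 80 ≥ 60
Round 2 — Hale defaults.
No further defaults.

85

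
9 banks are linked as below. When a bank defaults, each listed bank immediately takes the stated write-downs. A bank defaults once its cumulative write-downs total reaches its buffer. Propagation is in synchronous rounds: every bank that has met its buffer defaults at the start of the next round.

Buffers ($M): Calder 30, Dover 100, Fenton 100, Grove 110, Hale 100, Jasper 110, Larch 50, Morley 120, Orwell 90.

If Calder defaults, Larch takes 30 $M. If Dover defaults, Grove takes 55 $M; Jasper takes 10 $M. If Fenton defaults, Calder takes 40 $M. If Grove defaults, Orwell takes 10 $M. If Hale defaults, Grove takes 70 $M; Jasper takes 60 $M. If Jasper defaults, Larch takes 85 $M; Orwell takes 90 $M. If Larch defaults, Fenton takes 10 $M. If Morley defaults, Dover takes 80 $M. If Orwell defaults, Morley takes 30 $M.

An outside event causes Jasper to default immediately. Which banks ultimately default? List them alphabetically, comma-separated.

Round 1 — Jasper defaults (initial).
  Larch: +85 → 85 ≥ 50
  Orwell: +90 → 90 ≥ 90
Round 2 — Larch, Orwell default.
  Fenton: +10 → 10 < 100
  Morley: +30 → 30 < 120
No further defaults.

Jasper, Larch, Orwell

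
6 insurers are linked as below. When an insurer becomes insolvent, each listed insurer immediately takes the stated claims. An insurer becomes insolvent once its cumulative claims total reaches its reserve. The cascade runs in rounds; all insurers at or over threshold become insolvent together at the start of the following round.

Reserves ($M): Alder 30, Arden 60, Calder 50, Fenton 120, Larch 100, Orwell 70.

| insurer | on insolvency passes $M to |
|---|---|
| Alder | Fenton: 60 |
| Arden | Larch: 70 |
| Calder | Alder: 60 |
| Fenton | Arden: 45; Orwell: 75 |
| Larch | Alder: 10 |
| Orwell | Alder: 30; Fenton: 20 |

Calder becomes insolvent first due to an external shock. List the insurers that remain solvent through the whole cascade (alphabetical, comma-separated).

Round 1 — Calder becomes insolvent (initial).
  Alder: +60 → 60 ≥ 30
Round 2 — Alder becomes insolvent.
  Fenton: +60 → 60 < 120
No further insolvencies.

Arden, Fenton, Larch, Orwell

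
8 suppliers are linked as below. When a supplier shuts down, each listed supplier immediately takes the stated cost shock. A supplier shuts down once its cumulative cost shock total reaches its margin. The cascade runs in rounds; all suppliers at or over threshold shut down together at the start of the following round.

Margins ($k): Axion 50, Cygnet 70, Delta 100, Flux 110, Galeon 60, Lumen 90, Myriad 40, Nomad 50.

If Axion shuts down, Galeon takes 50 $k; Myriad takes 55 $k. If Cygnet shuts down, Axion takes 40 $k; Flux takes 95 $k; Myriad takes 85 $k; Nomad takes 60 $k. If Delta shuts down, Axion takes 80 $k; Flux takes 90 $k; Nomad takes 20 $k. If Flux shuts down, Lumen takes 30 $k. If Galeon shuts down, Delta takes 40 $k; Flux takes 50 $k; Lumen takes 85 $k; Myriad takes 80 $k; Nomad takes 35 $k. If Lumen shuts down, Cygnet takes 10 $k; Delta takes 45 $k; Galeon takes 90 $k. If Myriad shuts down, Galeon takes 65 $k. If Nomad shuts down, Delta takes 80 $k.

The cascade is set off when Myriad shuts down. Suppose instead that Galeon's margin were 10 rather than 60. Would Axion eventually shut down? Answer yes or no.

no

With Galeon's margin at 10:
Round 1 — Myriad shuts down (initial).
  Galeon: +65 → 65 ≥ 10
Round 2 — Galeon shuts down.
  Delta: +40 → 40 < 100
  Flux: +50 → 50 < 110
  Lumen: +85 → 85 < 90
  Nomad: +35 → 35 < 50
No further shutdowns.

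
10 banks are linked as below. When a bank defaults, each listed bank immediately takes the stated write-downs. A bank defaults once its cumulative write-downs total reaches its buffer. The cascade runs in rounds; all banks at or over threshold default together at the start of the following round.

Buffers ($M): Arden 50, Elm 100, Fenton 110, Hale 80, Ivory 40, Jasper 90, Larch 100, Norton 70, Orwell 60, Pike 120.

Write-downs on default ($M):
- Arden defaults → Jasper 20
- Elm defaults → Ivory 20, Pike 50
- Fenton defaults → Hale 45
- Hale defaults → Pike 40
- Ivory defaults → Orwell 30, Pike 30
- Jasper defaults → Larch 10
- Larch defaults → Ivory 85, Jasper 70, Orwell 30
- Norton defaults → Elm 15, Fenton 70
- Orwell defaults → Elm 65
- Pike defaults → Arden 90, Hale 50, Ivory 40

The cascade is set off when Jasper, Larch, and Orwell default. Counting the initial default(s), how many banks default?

4

Round 1 — Jasper, Larch, Orwell default (initial).
  Elm: +65 → 65 < 100
  Ivory: +85 → 85 ≥ 40
Round 2 — Ivory defaults.
  Pike: +30 → 30 < 120
No further defaults.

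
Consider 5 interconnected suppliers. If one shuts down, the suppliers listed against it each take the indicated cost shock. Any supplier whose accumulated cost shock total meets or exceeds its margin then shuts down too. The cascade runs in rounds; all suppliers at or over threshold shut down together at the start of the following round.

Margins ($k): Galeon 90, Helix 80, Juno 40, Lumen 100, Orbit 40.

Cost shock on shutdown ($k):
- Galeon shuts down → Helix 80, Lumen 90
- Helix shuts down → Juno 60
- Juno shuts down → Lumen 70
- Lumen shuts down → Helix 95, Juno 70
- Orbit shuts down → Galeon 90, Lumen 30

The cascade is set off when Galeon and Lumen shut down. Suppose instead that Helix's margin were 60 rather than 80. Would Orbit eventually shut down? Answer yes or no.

no

With Helix's margin at 60:
Round 1 — Galeon, Lumen shut down (initial).
  Helix: +80+95 → 175 ≥ 60
  Juno: +70 → 70 ≥ 40
Round 2 — Helix, Juno shut down.
No further shutdowns.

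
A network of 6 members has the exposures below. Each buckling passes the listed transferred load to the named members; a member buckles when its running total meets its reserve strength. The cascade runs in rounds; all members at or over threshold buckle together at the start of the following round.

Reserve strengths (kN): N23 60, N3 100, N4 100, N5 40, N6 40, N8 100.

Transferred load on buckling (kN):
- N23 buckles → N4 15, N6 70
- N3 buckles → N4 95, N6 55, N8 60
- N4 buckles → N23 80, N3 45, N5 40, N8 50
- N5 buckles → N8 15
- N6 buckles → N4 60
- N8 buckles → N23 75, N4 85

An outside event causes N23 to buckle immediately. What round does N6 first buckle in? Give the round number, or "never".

Round 1 — N23 buckles (initial).
  N4: +15 → 15 < 100
  N6: +70 → 70 ≥ 40
Round 2 — N6 buckles.
  N4: +60 → 75 < 100
No further bucklings.

2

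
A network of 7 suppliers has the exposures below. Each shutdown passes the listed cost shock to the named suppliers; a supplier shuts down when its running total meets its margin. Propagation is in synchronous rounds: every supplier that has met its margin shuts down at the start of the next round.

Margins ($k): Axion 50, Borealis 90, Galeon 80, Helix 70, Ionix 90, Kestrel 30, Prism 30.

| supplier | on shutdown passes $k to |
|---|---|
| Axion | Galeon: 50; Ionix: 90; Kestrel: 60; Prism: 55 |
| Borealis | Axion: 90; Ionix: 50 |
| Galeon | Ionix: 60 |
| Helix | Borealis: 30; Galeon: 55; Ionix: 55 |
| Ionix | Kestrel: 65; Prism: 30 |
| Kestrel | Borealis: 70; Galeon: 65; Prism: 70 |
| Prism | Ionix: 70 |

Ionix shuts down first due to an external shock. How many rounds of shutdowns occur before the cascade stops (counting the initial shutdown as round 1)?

Round 1 — Ionix shuts down (initial).
  Kestrel: +65 → 65 ≥ 30
  Prism: +30 → 30 ≥ 30
Round 2 — Kestrel, Prism shut down.
  Borealis: +70 → 70 < 90
  Galeon: +65 → 65 < 80
No further shutdowns.

2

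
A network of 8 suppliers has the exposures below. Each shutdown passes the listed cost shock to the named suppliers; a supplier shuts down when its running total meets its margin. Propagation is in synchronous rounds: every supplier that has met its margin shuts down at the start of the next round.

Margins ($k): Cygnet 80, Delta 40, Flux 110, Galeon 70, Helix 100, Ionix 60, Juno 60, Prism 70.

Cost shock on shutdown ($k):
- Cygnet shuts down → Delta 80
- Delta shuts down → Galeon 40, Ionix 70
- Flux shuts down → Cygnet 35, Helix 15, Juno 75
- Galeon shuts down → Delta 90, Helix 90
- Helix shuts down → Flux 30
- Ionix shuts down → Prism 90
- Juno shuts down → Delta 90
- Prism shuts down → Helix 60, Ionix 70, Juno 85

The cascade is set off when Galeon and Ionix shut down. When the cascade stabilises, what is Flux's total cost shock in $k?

Round 1 — Galeon, Ionix shut down (initial).
  Delta: +90 → 90 ≥ 40
  Helix: +90 → 90 < 100
  Prism: +90 → 90 ≥ 70
Round 2 — Delta, Prism shut down.
  Helix: +60 → 150 ≥ 100
  Juno: +85 → 85 ≥ 60
Round 3 — Helix, Juno shut down.
  Flux: +30 → 30 < 110
No further shutdowns.

30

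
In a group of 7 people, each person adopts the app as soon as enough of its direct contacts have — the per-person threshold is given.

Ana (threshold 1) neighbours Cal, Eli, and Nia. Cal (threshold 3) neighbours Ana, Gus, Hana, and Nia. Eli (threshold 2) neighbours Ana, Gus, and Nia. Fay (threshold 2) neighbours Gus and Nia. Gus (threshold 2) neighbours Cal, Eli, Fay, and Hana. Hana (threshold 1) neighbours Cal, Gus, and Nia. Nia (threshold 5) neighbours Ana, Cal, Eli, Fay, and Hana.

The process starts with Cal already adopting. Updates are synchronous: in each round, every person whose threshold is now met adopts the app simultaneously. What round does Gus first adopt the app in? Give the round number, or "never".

3

Round 1 — Cal adopts the app (initial).
Round 2 — checking thresholds:
  Ana: 1 of 3 neighbours ≥ 1, adopts the app.
  Gus: 1 of 4 neighbours < 2, below threshold.
  Hana: 1 of 3 neighbours ≥ 1, adopts the app.
  Nia: 1 of 5 neighbours < 5, below threshold.
Round 3 — checking thresholds:
  Eli: 1 of 3 neighbours < 2, below threshold.
  Gus: 2 of 4 neighbours ≥ 2, adopts the app.
  Nia: 3 of 5 neighbours < 5, below threshold.
Round 4 — checking thresholds:
  Eli: 2 of 3 neighbours ≥ 2, adopts the app.
  Fay: 1 of 2 neighbours < 2, below threshold.
  Nia: 3 of 5 neighbours < 5, below threshold.
Round 5 — no new adoptions; cascade stops.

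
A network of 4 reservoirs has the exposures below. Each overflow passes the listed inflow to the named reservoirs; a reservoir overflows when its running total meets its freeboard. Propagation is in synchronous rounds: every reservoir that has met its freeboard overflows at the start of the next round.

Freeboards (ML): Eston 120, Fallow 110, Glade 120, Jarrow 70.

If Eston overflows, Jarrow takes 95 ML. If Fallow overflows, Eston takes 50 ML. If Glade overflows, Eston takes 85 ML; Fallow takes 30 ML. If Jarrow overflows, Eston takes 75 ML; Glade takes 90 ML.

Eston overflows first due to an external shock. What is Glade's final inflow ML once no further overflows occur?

Round 1 — Eston overflows (initial).
  Jarrow: +95 → 95 ≥ 70
Round 2 — Jarrow overflows.
  Glade: +90 → 90 < 120
No further overflows.

90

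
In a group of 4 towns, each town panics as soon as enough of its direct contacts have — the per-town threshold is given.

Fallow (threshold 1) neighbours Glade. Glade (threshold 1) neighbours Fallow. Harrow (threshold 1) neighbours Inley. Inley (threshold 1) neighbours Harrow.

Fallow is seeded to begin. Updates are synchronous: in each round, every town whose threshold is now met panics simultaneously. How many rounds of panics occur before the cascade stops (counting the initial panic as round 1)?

2

Round 1 — Fallow panics (initial).
Round 2 — checking thresholds:
  Glade: 1 of 1 neighbours ≥ 1, panics.
Round 3 — no new panics; cascade stops.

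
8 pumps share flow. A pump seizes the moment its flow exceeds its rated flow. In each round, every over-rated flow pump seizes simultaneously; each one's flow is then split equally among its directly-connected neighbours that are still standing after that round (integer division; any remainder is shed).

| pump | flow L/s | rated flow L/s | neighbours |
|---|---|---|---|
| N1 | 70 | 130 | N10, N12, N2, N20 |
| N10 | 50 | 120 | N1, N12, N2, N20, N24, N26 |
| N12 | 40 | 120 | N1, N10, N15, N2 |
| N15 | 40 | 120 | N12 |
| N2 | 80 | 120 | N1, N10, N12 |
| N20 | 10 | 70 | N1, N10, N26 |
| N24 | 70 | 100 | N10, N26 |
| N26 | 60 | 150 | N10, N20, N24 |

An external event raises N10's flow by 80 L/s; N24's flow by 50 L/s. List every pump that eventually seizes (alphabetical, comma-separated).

Round 1 — N10 at 130 > 120; N24 at 120 > 100. N10, N24 seize.
  N10 sheds 130 L/s to N1, N12, N2, N20, N26: 26 each.
    N1: 70+26 = 96 ≤ 130
    N12: 40+26 = 66 ≤ 120
    N2: 80+26 = 106 ≤ 120
    N20: 10+26 = 36 ≤ 70
    N26: 60+26 = 86 ≤ 150
  N24 sheds 120 L/s to N26: 120 each.
    N26: 86+120 = 206 > 150
Round 2 — N26 seizes.
  N26 sheds 206 L/s to N20: 206 each.
    N20: 36+206 = 242 > 70
Round 3 — N20 seizes.
  N20 sheds 242 L/s to N1: 242 each.
    N1: 96+242 = 338 > 130
Round 4 — N1 seizes.
  N1 sheds 338 L/s to N12, N2: 169 each.
    N12: 66+169 = 235 > 120
    N2: 106+169 = 275 > 120
Round 5 — N12, N2 seize.
  N12 sheds 235 L/s to N15: 235 each.
    N15: 40+235 = 275 > 120
  N2 sheds 275 L/s: no online neighbours, lost.
Round 6 — N15 seizes.
  N15 sheds 275 L/s: no online neighbours, lost.
No further seizures.

N1, N10, N12, N15, N2, N20, N24, N26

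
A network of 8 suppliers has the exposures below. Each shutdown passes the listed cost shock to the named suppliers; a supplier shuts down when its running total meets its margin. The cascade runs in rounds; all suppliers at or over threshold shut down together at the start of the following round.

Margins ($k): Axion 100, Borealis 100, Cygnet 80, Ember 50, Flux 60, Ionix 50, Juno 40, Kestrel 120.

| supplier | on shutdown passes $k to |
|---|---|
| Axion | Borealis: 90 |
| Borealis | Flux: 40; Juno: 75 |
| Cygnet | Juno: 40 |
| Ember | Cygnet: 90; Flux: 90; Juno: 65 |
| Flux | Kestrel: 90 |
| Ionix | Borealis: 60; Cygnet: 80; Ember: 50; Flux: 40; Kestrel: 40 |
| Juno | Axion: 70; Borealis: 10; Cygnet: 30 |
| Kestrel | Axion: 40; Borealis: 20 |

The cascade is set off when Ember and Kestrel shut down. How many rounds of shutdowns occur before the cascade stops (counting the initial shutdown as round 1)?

Round 1 — Ember, Kestrel shut down (initial).
  Axion: +40 → 40 < 100
  Borealis: +20 → 20 < 100
  Cygnet: +90 → 90 ≥ 80
  Flux: +90 → 90 ≥ 60
  Juno: +65 → 65 ≥ 40
Round 2 — Cygnet, Flux, Juno shut down.
  Axion: +70 → 110 ≥ 100
  Borealis: +10 → 30 < 100
Round 3 — Axion shuts down.
  Borealis: +90 → 120 ≥ 100
Round 4 — Borealis shuts down.
No further shutdowns.

4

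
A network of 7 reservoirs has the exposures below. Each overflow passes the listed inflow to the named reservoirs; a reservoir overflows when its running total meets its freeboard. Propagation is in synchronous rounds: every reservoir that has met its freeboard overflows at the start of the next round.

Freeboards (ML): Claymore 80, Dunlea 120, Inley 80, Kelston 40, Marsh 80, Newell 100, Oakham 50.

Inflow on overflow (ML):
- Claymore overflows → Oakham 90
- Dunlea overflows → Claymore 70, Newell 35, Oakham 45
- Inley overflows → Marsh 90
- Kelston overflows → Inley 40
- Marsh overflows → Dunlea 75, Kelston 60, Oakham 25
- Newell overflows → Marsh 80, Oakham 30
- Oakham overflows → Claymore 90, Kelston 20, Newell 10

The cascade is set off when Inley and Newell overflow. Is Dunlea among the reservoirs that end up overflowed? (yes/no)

Round 1 — Inley, Newell overflow (initial).
  Marsh: +90+80 → 170 ≥ 80
  Oakham: +30 → 30 < 50
Round 2 — Marsh overflows.
  Dunlea: +75 → 75 < 120
  Kelston: +60 → 60 ≥ 40
  Oakham: +25 → 55 ≥ 50
Round 3 — Kelston, Oakham overflow.
  Claymore: +90 → 90 ≥ 80
Round 4 — Claymore overflows.
No further overflows.

no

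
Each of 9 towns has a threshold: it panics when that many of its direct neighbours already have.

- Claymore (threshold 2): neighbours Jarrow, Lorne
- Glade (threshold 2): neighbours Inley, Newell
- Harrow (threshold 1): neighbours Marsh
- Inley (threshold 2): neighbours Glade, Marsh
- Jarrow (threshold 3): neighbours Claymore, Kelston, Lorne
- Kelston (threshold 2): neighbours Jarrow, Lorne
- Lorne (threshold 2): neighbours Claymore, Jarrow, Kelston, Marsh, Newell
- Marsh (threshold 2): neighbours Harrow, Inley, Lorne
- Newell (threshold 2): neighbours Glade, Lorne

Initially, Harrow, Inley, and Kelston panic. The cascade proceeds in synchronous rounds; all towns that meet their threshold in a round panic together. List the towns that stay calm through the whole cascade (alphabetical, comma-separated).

Claymore, Glade, Jarrow, Newell

Round 1 — Harrow, Inley, Kelston panic (initial).
Round 2 — checking thresholds:
  Glade: 1 of 2 neighbours < 2, not yet.
  Jarrow: 1 of 3 neighbours < 3, not yet.
  Lorne: 1 of 5 neighbours < 2, not yet.
  Marsh: 2 of 3 neighbours ≥ 2, panics.
Round 3 — checking thresholds:
  Glade: 1 of 2 neighbours < 2, not yet.
  Jarrow: 1 of 3 neighbours < 3, not yet.
  Lorne: 2 of 5 neighbours ≥ 2, panics.
Round 4 — no new panics; cascade stops.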